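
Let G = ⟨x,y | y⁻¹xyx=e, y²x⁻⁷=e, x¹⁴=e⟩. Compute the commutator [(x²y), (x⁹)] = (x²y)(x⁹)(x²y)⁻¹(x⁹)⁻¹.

[(x²y), (x⁹)] = (x²y)·(x⁹)·(x²y)⁻¹·(x⁹)⁻¹.
  (x²y) · (x⁹) = y⁻¹
  (y⁻¹) · (x²y⁻¹) = x⁵
  (x⁵) · (x⁵) = x¹⁰

Answer: x¹⁰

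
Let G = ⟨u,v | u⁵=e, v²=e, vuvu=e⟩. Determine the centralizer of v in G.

⟨v⟩ ⊆ C_G(v) since powers of v commute with v; so |C_G(v)| ≥ |⟨v⟩| = 2.
By orbit–stabilizer, |C_G(v)| = |G| / |conj. class of v| = 10 / 5 = 2.
The 2 elements commuting with v are {e, v}.

Answer: {e, v}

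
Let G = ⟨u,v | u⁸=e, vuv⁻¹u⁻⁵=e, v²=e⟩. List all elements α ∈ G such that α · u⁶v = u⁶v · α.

⟨u⁶v⟩ ⊆ C_G(u⁶v) since powers of u⁶v commute with u⁶v; so |C_G(u⁶v)| ≥ |⟨u⁶v⟩| = 4.
By orbit–stabilizer, |C_G(u⁶v)| = |G| / |conj. class of u⁶v| = 16 / 2 = 8.
The 8 elements commuting with u⁶v are {e, u², u⁴, u⁶, v, u⁶v, u²v, u⁴v}.

Answer: {e, u², u⁴, u⁶, v, u⁶v, u²v, u⁴v}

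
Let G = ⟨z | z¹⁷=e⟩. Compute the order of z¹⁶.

Compute successive powers until reaching e:
  (z¹⁶)¹ = z¹⁶, (z¹⁶)² = z¹⁵, (z¹⁶)³ = z¹⁴, (z¹⁶)⁴ = z¹³, (z¹⁶)⁵ = z¹², (z¹⁶)⁶ = z¹¹, (z¹⁶)⁷ = z¹⁰, (z¹⁶)⁸ = z⁹, (z¹⁶)⁹ = z⁸, (z¹⁶)¹⁰ = z⁷, (z¹⁶)¹¹ = z⁶, (z¹⁶)¹² = z⁵, (z¹⁶)¹³ = z⁴, (z¹⁶)¹⁴ = z³, (z¹⁶)¹⁵ = z², (z¹⁶)¹⁶ = z, (z¹⁶)¹⁷ = e.
The smallest positive k with (z¹⁶)ᵏ = e is 17.

Answer: 17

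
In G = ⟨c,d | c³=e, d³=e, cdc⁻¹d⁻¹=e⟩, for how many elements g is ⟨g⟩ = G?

⟨g⟩ = G would require ord(g) = |G| = 9, but the maximum element order in G is 3 < 9. So G is not cyclic and no single element generates it: the count is 0.

Answer: 0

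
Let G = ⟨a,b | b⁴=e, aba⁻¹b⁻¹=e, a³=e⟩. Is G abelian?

Each pair of generators commutes: a·b = ab = b·a. Since the generators pairwise commute, every element of G commutes with every other, so G is abelian.

Answer: Yes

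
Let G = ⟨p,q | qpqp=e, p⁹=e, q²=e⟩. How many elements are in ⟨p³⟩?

|⟨p³⟩| equals the order of p³. Compute successive powers until reaching e:
  (p³)¹ = p³, (p³)² = p⁶, (p³)³ = e.
The smallest positive k with (p³)ᵏ = e is 3, so |⟨p³⟩| = 3.

Answer: 3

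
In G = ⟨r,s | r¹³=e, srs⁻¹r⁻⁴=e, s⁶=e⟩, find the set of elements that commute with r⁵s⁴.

⟨r⁵s⁴⟩ ⊆ C_G(r⁵s⁴) since powers of r⁵s⁴ commute with r⁵s⁴; so |C_G(r⁵s⁴)| ≥ |⟨r⁵s⁴⟩| = 3.
By orbit–stabilizer, |C_G(r⁵s⁴)| = |G| / |conj. class of r⁵s⁴| = 78 / 13 = 6.
The 6 elements commuting with r⁵s⁴ are {e, r²s³, r⁴s⁵, r⁵s⁴, r¹⁰s, r¹¹s²}.

Answer: {e, r²s³, r⁴s⁵, r⁵s⁴, r¹⁰s, r¹¹s²}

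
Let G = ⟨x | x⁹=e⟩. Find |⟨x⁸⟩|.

|⟨x⁸⟩| equals the order of x⁸. Compute successive powers until reaching e:
  (x⁸)¹ = x⁸, (x⁸)² = x⁷, (x⁸)³ = x⁶, (x⁸)⁴ = x⁵, (x⁸)⁵ = x⁴, (x⁸)⁶ = x³, (x⁸)⁷ = x², (x⁸)⁸ = x, (x⁸)⁹ = e.
The smallest positive k with (x⁸)ᵏ = e is 9, so |⟨x⁸⟩| = 9.

Answer: 9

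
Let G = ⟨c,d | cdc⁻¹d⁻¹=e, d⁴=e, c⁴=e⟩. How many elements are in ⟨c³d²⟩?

|⟨c³d²⟩| equals the order of c³d². Compute successive powers until reaching e:
  (c³d²)¹ = c³d², (c³d²)² = c², (c³d²)³ = cd², (c³d²)⁴ = e.
The smallest positive k with (c³d²)ᵏ = e is 4, so |⟨c³d²⟩| = 4.

Answer: 4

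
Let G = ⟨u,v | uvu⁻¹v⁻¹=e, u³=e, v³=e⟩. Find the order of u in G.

Compute successive powers until reaching e:
  u¹ = u, u² = u², u³ = e.
The smallest positive k with uᵏ = e is 3.

Answer: 3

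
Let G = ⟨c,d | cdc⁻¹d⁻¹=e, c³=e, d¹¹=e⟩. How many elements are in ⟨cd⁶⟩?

|⟨cd⁶⟩| equals the order of cd⁶. Compute successive powers until reaching e:
  (cd⁶)¹ = cd⁶, (cd⁶)² = c²d, (cd⁶)³ = d⁷, (cd⁶)⁴ = cd², (cd⁶)⁵ = c²d⁸, (cd⁶)⁶ = d³, (cd⁶)⁷ = cd⁹, (cd⁶)⁸ = c²d⁴, (cd⁶)⁹ = d¹⁰, (cd⁶)¹⁰ = cd⁵, (cd⁶)¹¹ = c², (cd⁶)¹² = d⁶, (cd⁶)¹³ = cd, (cd⁶)¹⁴ = c²d⁷, (cd⁶)¹⁵ = d², (cd⁶)¹⁶ = cd⁸, (cd⁶)¹⁷ = c²d³, (cd⁶)¹⁸ = d⁹, (cd⁶)¹⁹ = cd⁴, (cd⁶)²⁰ = c²d¹⁰, (cd⁶)²¹ = d⁵, (cd⁶)²² = c, (cd⁶)²³ = c²d⁶, (cd⁶)²⁴ = d, (cd⁶)²⁵ = cd⁷, (cd⁶)²⁶ = c²d², (cd⁶)²⁷ = d⁸, (cd⁶)²⁸ = cd³, (cd⁶)²⁹ = c²d⁹, (cd⁶)³⁰ = d⁴, (cd⁶)³¹ = cd¹⁰, (cd⁶)³² = c²d⁵, (cd⁶)³³ = e.
The smallest positive k with (cd⁶)ᵏ = e is 33, so |⟨cd⁶⟩| = 33.

Answer: 33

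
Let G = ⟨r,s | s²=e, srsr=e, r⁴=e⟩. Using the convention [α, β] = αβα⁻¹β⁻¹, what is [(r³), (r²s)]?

[(r³), (r²s)] = (r³)·(r²s)·(r³)⁻¹·(r²s)⁻¹.
  (r³) · (r²s) = rs
  (rs) · r = s
  s · (r²s) = r²

Answer: r²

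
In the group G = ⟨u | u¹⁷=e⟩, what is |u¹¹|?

Compute successive powers until reaching e:
  (u¹¹)¹ = u¹¹, (u¹¹)² = u⁵, (u¹¹)³ = u¹⁶, (u¹¹)⁴ = u¹⁰, (u¹¹)⁵ = u⁴, (u¹¹)⁶ = u¹⁵, (u¹¹)⁷ = u⁹, (u¹¹)⁸ = u³, (u¹¹)⁹ = u¹⁴, (u¹¹)¹⁰ = u⁸, (u¹¹)¹¹ = u², (u¹¹)¹² = u¹³, (u¹¹)¹³ = u⁷, (u¹¹)¹⁴ = u, (u¹¹)¹⁵ = u¹², (u¹¹)¹⁶ = u⁶, (u¹¹)¹⁷ = e.
The smallest positive k with (u¹¹)ᵏ = e is 17.

Answer: 17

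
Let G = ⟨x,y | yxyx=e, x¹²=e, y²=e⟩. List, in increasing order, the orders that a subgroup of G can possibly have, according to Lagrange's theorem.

|G| = 24 = 2³ · 3. By Lagrange's theorem the order of any subgroup divides 24; the divisors of 24 are 1, 2, 3, 4, 6, 8, 12, 24.

Answer: 1, 2, 3, 4, 6, 8, 12, 24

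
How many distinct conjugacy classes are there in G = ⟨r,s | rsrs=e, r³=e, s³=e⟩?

The conjugacy classes (representative and size) are:
  [e] (size 1), [sr²] (size 4), [s²r] (size 4), [r²s²] (size 3).
Class equation: 1 + 4 + 4 + 3 = 12 = |G|. So G has 4 conjugacy classes.

Answer: 4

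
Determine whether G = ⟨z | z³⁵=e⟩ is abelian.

G has a single generator, so G is cyclic and hence abelian.

Answer: Yes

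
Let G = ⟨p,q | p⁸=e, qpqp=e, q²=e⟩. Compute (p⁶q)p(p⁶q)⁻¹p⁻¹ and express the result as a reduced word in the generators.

[(p⁶q), p] = (p⁶q)·p·(p⁶q)⁻¹·p⁻¹.
  (p⁶q) · p = p⁵q
  (p⁵q) · (p⁶q) = p⁷
  (p⁷) · (p⁷) = p⁶

Answer: p⁶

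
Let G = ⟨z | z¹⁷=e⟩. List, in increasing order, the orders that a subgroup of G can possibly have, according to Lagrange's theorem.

|G| = 17 = 17. By Lagrange's theorem the order of any subgroup divides 17; the divisors of 17 are 1, 17.

Answer: 1, 17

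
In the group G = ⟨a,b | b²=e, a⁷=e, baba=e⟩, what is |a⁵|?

Compute successive powers until reaching e:
  (a⁵)¹ = a⁵, (a⁵)² = a³, (a⁵)³ = a, (a⁵)⁴ = a⁶, (a⁵)⁵ = a⁴, (a⁵)⁶ = a², (a⁵)⁷ = e.
The smallest positive k with (a⁵)ᵏ = e is 7.

Answer: 7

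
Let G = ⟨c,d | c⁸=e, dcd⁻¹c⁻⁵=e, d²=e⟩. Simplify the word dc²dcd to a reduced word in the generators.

Multiply left to right, reducing at each step:
  d · c² = c²d
  (c²d) · d = c²
  (c²) · c = c³
  (c³) · d = c³d

Answer: c³d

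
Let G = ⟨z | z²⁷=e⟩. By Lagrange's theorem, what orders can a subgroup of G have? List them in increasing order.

|G| = 27 = 3³. By Lagrange's theorem the order of any subgroup divides 27; the divisors of 27 are 1, 3, 9, 27.

Answer: 1, 3, 9, 27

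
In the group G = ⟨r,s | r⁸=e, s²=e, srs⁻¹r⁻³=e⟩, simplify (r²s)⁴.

Compute successive powers of (r²s), reducing at each step:
  (r²s)²: (r²s) · r² = s;   s · s = e
  (r²s)³: e · r² = r²;   (r²) · s = r²s
  (r²s)⁴: (r²s) · r² = s;   s · s = e

Answer: e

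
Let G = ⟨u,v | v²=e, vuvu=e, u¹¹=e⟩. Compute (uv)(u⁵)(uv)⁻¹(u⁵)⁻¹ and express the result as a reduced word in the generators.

[(uv), (u⁵)] = (uv)·(u⁵)·(uv)⁻¹·(u⁵)⁻¹.
  (uv) · (u⁵) = u⁷v
  (u⁷v) · (uv) = u⁶
  (u⁶) · (u⁶) = u

Answer: u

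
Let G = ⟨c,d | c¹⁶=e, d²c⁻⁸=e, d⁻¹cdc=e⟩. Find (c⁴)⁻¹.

The order of (c⁴) is 4 (smallest k with (c⁴)ᵏ = e), so (c⁴)⁻¹ = (c⁴)³ = c¹².
Check: (c⁴) · (c¹²) → (c⁴) · c¹² = e, giving e as required.

Answer: c¹²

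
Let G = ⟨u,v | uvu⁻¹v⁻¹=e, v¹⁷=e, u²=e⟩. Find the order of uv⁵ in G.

Compute successive powers until reaching e:
  (uv⁵)¹ = uv⁵, (uv⁵)² = v¹⁰, (uv⁵)³ = uv¹⁵, (uv⁵)⁴ = v³, (uv⁵)⁵ = uv⁸, (uv⁵)⁶ = v¹³, (uv⁵)⁷ = uv, (uv⁵)⁸ = v⁶, (uv⁵)⁹ = uv¹¹, (uv⁵)¹⁰ = v¹⁶, (uv⁵)¹¹ = uv⁴, (uv⁵)¹² = v⁹, (uv⁵)¹³ = uv¹⁴, (uv⁵)¹⁴ = v², (uv⁵)¹⁵ = uv⁷, (uv⁵)¹⁶ = v¹², (uv⁵)¹⁷ = u, (uv⁵)¹⁸ = v⁵, (uv⁵)¹⁹ = uv¹⁰, (uv⁵)²⁰ = v¹⁵, (uv⁵)²¹ = uv³, (uv⁵)²² = v⁸, (uv⁵)²³ = uv¹³, (uv⁵)²⁴ = v, (uv⁵)²⁵ = uv⁶, (uv⁵)²⁶ = v¹¹, (uv⁵)²⁷ = uv¹⁶, (uv⁵)²⁸ = v⁴, (uv⁵)²⁹ = uv⁹, (uv⁵)³⁰ = v¹⁴, (uv⁵)³¹ = uv², (uv⁵)³² = v⁷, (uv⁵)³³ = uv¹², (uv⁵)³⁴ = e.
The smallest positive k with (uv⁵)ᵏ = e is 34.

Answer: 34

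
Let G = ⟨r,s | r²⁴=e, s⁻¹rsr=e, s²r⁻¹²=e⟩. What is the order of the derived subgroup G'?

G' = [G, G] is generated by all commutators. The generator-pair commutators are: [r, s] = r².
The subgroup they normally generate is {e, r², r⁴, r⁶, r⁸, r¹⁰, r¹², r¹⁴, r¹⁶, r¹⁸, r²⁰, r²²}, of order 12.
Check: |G/G'| = 48/12 = 4 is the order of the abelianisation.

Answer: 12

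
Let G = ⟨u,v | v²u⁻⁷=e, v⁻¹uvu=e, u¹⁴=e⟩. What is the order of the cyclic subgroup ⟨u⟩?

|⟨u⟩| equals the order of u. Compute successive powers until reaching e:
  u¹ = u, u² = u², u³ = u³, u⁴ = u⁴, u⁵ = u⁵, u⁶ = u⁶, u⁷ = u⁷, u⁸ = u⁸, u⁹ = u⁹, u¹⁰ = u¹⁰, u¹¹ = u¹¹, u¹² = u¹², u¹³ = u¹³, u¹⁴ = e.
The smallest positive k with uᵏ = e is 14, so |⟨u⟩| = 14.

Answer: 14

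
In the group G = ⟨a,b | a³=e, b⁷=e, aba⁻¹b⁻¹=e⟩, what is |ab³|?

Compute successive powers until reaching e:
  (ab³)¹ = ab³, (ab³)² = a²b⁶, (ab³)³ = b², (ab³)⁴ = ab⁵, (ab³)⁵ = a²b, (ab³)⁶ = b⁴, (ab³)⁷ = a, (ab³)⁸ = a²b³, (ab³)⁹ = b⁶, (ab³)¹⁰ = ab², (ab³)¹¹ = a²b⁵, (ab³)¹² = b, (ab³)¹³ = ab⁴, (ab³)¹⁴ = a², (ab³)¹⁵ = b³, (ab³)¹⁶ = ab⁶, (ab³)¹⁷ = a²b², (ab³)¹⁸ = b⁵, (ab³)¹⁹ = ab, (ab³)²⁰ = a²b⁴, (ab³)²¹ = e.
The smallest positive k with (ab³)ᵏ = e is 21.

Answer: 21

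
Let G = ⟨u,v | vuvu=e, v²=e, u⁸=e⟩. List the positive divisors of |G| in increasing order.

|G| = 16 = 2⁴. By Lagrange's theorem the order of any subgroup divides 16; the divisors of 16 are 1, 2, 4, 8, 16.

Answer: 1, 2, 4, 8, 16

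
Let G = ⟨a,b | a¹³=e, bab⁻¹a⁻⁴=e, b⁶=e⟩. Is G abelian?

a·b = ab but b·a = a⁴b, so a·b ≠ b·a and G is not abelian.

Answer: No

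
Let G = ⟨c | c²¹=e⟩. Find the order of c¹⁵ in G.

Compute successive powers until reaching e:
  (c¹⁵)¹ = c¹⁵, (c¹⁵)² = c⁹, (c¹⁵)³ = c³, (c¹⁵)⁴ = c¹⁸, (c¹⁵)⁵ = c¹², (c¹⁵)⁶ = c⁶, (c¹⁵)⁷ = e.
The smallest positive k with (c¹⁵)ᵏ = e is 7.

Answer: 7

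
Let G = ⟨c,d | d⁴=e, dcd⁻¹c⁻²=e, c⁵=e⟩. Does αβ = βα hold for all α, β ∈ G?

c·d = cd but d·c = c²d, so c·d ≠ d·c and G is not abelian.

Answer: No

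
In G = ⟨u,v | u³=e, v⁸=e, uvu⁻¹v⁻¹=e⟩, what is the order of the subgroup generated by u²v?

|⟨u²v⟩| equals the order of u²v. Compute successive powers until reaching e:
  (u²v)¹ = u²v, (u²v)² = uv², (u²v)³ = v³, (u²v)⁴ = u²v⁴, (u²v)⁵ = uv⁵, (u²v)⁶ = v⁶, (u²v)⁷ = u²v⁷, (u²v)⁸ = u, (u²v)⁹ = v, (u²v)¹⁰ = u²v², (u²v)¹¹ = uv³, (u²v)¹² = v⁴, (u²v)¹³ = u²v⁵, (u²v)¹⁴ = uv⁶, (u²v)¹⁵ = v⁷, (u²v)¹⁶ = u², (u²v)¹⁷ = uv, (u²v)¹⁸ = v², (u²v)¹⁹ = u²v³, (u²v)²⁰ = uv⁴, (u²v)²¹ = v⁵, (u²v)²² = u²v⁶, (u²v)²³ = uv⁷, (u²v)²⁴ = e.
The smallest positive k with (u²v)ᵏ = e is 24, so |⟨u²v⟩| = 24.

Answer: 24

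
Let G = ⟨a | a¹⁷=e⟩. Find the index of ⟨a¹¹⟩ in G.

First find ord(a¹¹) by computing successive powers:
  (a¹¹)¹ = a¹¹, (a¹¹)² = a⁵, (a¹¹)³ = a¹⁶, (a¹¹)⁴ = a¹⁰, (a¹¹)⁵ = a⁴, (a¹¹)⁶ = a¹⁵, (a¹¹)⁷ = a⁹, (a¹¹)⁸ = a³, (a¹¹)⁹ = a¹⁴, (a¹¹)¹⁰ = a⁸, (a¹¹)¹¹ = a², (a¹¹)¹² = a¹³, (a¹¹)¹³ = a⁷, (a¹¹)¹⁴ = a, (a¹¹)¹⁵ = a¹², (a¹¹)¹⁶ = a⁶, (a¹¹)¹⁷ = e.
So |⟨a¹¹⟩| = ord(a¹¹) = 17. With |G| = 17, by Lagrange [G : ⟨a¹¹⟩] = 17/17 = 1.

Answer: 1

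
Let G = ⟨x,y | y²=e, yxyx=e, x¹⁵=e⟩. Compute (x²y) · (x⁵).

Compute (x²y) · (x⁵) by multiplying left to right and reducing via the relations at each step:
  (x²y) · x⁵ = x¹²y

Answer: x¹²y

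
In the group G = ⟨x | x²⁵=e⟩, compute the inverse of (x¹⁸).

The order of (x¹⁸) is 25 (smallest k with (x¹⁸)ᵏ = e), so (x¹⁸)⁻¹ = (x¹⁸)²⁴ = x⁷.
Check: (x¹⁸) · (x⁷) → (x¹⁸) · x⁷ = e, giving e as required.

Answer: x⁷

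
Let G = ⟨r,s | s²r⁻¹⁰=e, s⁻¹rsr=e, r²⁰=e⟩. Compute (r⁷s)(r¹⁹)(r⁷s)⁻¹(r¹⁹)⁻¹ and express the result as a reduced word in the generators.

[(r⁷s), (r¹⁹)] = (r⁷s)·(r¹⁹)·(r⁷s)⁻¹·(r¹⁹)⁻¹.
  (r⁷s) · (r¹⁹) = r⁸s
  (r⁸s) · (r⁷s⁻¹) = r
  r · r = r²

Answer: r²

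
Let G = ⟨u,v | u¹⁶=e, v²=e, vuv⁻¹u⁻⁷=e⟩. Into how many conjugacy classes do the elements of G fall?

The conjugacy classes (representative and size) are:
  [e] (size 1), [u] (size 2), [u¹⁴] (size 2), [u³] (size 2), [u⁴] (size 2), [u¹⁰] (size 2), [u⁸] (size 1), [u⁹] (size 2), [u¹¹] (size 2), [u¹⁰v] (size 8), [uv] (size 8).
Class equation: 1 + 2 + 2 + 2 + 2 + 2 + 1 + 2 + 2 + 8 + 8 = 32 = |G|. So G has 11 conjugacy classes.

Answer: 11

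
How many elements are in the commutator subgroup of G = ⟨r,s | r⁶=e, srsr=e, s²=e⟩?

G' = [G, G] is generated by all commutators. The generator-pair commutators are: [r, s] = r².
The subgroup they normally generate is {e, r², r⁴}, of order 3.
Check: |G/G'| = 12/3 = 4 is the order of the abelianisation.

Answer: 3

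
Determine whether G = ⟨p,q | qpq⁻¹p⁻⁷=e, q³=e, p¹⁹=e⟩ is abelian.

p·q = pq but q·p = p⁷q, so p·q ≠ q·p and G is not abelian.

Answer: No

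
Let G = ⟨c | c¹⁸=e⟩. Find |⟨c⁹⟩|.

|⟨c⁹⟩| equals the order of c⁹. Compute successive powers until reaching e:
  (c⁹)¹ = c⁹, (c⁹)² = e.
The smallest positive k with (c⁹)ᵏ = e is 2, so |⟨c⁹⟩| = 2.

Answer: 2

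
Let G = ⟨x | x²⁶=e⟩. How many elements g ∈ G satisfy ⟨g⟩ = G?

G is cyclic of order 26. An element generates G iff its order is 26, and a cyclic group of order 26 has exactly φ(26) = 12 such elements.

Answer: 12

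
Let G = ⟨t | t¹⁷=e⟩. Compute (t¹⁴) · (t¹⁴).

Compute (t¹⁴) · (t¹⁴) by multiplying left to right and reducing via the relations at each step:
  (t¹⁴) · t¹⁴ = t¹¹

Answer: t¹¹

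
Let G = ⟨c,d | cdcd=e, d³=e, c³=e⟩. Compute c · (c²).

Compute c · (c²) by multiplying left to right and reducing via the relations at each step:
  c · c² = e

Answer: e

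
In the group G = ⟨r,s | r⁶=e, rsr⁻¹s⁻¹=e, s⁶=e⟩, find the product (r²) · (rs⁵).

Compute (r²) · (rs⁵) by multiplying left to right and reducing via the relations at each step:
  (r²) · r = r³
  (r³) · s⁵ = r³s⁵

Answer: r³s⁵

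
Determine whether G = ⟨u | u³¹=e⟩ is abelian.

G has a single generator, so G is cyclic and hence abelian.

Answer: Yes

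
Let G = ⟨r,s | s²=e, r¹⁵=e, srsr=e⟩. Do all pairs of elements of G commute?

r·s = rs but s·r = r¹⁴s, so r·s ≠ s·r and G is not abelian.

Answer: No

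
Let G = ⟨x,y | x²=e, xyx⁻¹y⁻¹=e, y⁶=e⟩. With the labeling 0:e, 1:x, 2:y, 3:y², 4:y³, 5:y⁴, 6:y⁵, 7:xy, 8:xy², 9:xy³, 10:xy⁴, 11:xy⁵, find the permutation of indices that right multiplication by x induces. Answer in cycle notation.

(0 1)(2 7)(3 8)(4 9)(5 10)(6 11)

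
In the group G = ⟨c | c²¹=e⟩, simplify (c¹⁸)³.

Compute successive powers of (c¹⁸), reducing at each step:
  (c¹⁸)²: (c¹⁸) · c¹⁸ = c¹⁵
  (c¹⁸)³: (c¹⁵) · c¹⁸ = c¹²

Answer: c¹²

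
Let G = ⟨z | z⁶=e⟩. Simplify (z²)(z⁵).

Compute (z²) · (z⁵) by multiplying left to right and reducing via the relations at each step:
  (z²) · z⁵ = z

Answer: z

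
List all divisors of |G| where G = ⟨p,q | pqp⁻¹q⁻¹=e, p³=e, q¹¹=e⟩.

|G| = 33 = 3 · 11. By Lagrange's theorem the order of any subgroup divides 33; the divisors of 33 are 1, 3, 11, 33.

Answer: 1, 3, 11, 33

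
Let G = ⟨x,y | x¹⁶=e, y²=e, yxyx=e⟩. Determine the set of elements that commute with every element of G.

An element z ∈ Z(G) iff z commutes with every generator.
For example x⁸ is central: (x⁸)·x = x⁹ = x·(x⁸); (x⁸)·y = x⁸y = y·(x⁸).
Whereas x ∉ Z(G) since x·y = xy ≠ x¹⁵y = y·x.
Checking each of the 32 elements this way gives Z(G) = {e, x⁸}, of order 2.

Answer: {e, x⁸}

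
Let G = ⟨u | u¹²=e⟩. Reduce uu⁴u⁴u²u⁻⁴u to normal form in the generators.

Multiply left to right, reducing at each step:
  u · u⁴ = u⁵
  (u⁵) · u⁴ = u⁹
  (u⁹) · u² = u¹¹
  (u¹¹) · u⁻⁴ = u⁷
  (u⁷) · u = u⁸

Answer: u⁸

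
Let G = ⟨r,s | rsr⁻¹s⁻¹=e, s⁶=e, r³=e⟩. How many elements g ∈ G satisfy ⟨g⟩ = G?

⟨g⟩ = G would require ord(g) = |G| = 18, but the maximum element order in G is 6 < 18. So G is not cyclic and no single element generates it: the count is 0.

Answer: 0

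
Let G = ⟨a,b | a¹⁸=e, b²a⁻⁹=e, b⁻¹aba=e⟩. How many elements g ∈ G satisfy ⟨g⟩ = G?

⟨g⟩ = G would require ord(g) = |G| = 36, but the maximum element order in G is 18 < 36. So G is not cyclic and no single element generates it: the count is 0.

Answer: 0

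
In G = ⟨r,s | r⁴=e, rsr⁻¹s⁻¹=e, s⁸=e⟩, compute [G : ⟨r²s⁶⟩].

First find ord(r²s⁶) by computing successive powers:
  (r²s⁶)¹ = r²s⁶, (r²s⁶)² = s⁴, (r²s⁶)³ = r²s², (r²s⁶)⁴ = e.
So |⟨r²s⁶⟩| = ord(r²s⁶) = 4. With |G| = 32, by Lagrange [G : ⟨r²s⁶⟩] = 32/4 = 8.

Answer: 8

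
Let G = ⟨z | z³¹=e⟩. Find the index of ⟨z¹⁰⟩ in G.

First find ord(z¹⁰) by computing successive powers:
  (z¹⁰)¹ = z¹⁰, (z¹⁰)² = z²⁰, (z¹⁰)³ = z³⁰, (z¹⁰)⁴ = z⁹, (z¹⁰)⁵ = z¹⁹, (z¹⁰)⁶ = z²⁹, (z¹⁰)⁷ = z⁸, (z¹⁰)⁸ = z¹⁸, (z¹⁰)⁹ = z²⁸, (z¹⁰)¹⁰ = z⁷, (z¹⁰)¹¹ = z¹⁷, (z¹⁰)¹² = z²⁷, (z¹⁰)¹³ = z⁶, (z¹⁰)¹⁴ = z¹⁶, (z¹⁰)¹⁵ = z²⁶, (z¹⁰)¹⁶ = z⁵, (z¹⁰)¹⁷ = z¹⁵, (z¹⁰)¹⁸ = z²⁵, (z¹⁰)¹⁹ = z⁴, (z¹⁰)²⁰ = z¹⁴, (z¹⁰)²¹ = z²⁴, (z¹⁰)²² = z³, (z¹⁰)²³ = z¹³, (z¹⁰)²⁴ = z²³, (z¹⁰)²⁵ = z², (z¹⁰)²⁶ = z¹², (z¹⁰)²⁷ = z²², (z¹⁰)²⁸ = z, (z¹⁰)²⁹ = z¹¹, (z¹⁰)³⁰ = z²¹, (z¹⁰)³¹ = e.
So |⟨z¹⁰⟩| = ord(z¹⁰) = 31. With |G| = 31, by Lagrange [G : ⟨z¹⁰⟩] = 31/31 = 1.

Answer: 1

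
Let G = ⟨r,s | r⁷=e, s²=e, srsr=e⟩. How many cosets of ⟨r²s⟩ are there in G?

First find ord(r²s) by computing successive powers:
  (r²s)¹ = r²s, (r²s)² = e.
So |⟨r²s⟩| = ord(r²s) = 2. With |G| = 14, by Lagrange [G : ⟨r²s⟩] = 14/2 = 7.

Answer: 7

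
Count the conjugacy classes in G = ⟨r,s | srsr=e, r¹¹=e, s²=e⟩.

The conjugacy classes (representative and size) are:
  [e] (size 1), [r¹⁰] (size 2), [r²] (size 2), [r³] (size 2), [r⁷] (size 2), [r⁶] (size 2), [r²s] (size 11).
Class equation: 1 + 2 + 2 + 2 + 2 + 2 + 11 = 22 = |G|. So G has 7 conjugacy classes.

Answer: 7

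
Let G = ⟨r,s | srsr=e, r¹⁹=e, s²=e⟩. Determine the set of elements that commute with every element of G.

An element z ∈ Z(G) iff z commutes with every generator.
For example e is central: e·r = r = r·e; e·s = s = s·e.
Whereas r ∉ Z(G) since r·s = rs ≠ r¹⁸s = s·r.
Checking each of the 38 elements this way gives Z(G) = {e}, of order 1.

Answer: {e}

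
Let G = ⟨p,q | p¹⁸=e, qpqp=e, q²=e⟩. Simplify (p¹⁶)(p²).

Compute (p¹⁶) · (p²) by multiplying left to right and reducing via the relations at each step:
  (p¹⁶) · p² = e

Answer: e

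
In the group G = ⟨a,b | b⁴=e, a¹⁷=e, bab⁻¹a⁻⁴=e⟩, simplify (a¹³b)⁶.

Compute successive powers of (a¹³b), reducing at each step:
  (a¹³b)²: (a¹³b) · a¹³ = a¹⁴b;   (a¹⁴b) · b = a¹⁴b²
  (a¹³b)³: (a¹⁴b²) · a¹³ = ab²;   (ab²) · b = ab³
  (a¹³b)⁴: (ab³) · a¹³ = b³;   (b³) · b = e
  (a¹³b)⁵: e · a¹³ = a¹³;   (a¹³) · b = a¹³b
  (a¹³b)⁶: (a¹³b) · a¹³ = a¹⁴b;   (a¹⁴b) · b = a¹⁴b²

Answer: a¹⁴b²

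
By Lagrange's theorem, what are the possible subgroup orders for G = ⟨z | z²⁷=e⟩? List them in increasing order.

|G| = 27 = 3³. By Lagrange's theorem the order of any subgroup divides 27; the divisors of 27 are 1, 3, 9, 27.

Answer: 1, 3, 9, 27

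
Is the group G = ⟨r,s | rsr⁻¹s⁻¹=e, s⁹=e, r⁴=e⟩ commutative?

Each pair of generators commutes: r·s = rs = s·r. Since the generators pairwise commute, every element of G commutes with every other, so G is abelian.

Answer: Yes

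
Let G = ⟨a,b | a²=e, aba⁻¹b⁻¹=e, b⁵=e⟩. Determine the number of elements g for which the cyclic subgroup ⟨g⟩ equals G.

G is cyclic of order 10. An element generates G iff its order is 10, and a cyclic group of order 10 has exactly φ(10) = 4 such elements.

Answer: 4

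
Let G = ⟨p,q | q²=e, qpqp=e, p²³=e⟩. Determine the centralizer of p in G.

⟨p⟩ ⊆ C_G(p) since powers of p commute with p; so |C_G(p)| ≥ |⟨p⟩| = 23.
By orbit–stabilizer, |C_G(p)| = |G| / |conj. class of p| = 46 / 2 = 23.
The 23 elements commuting with p are {e, p, p², p³, p⁴, p⁵, p⁶, p⁷, p⁸, p⁹, p¹⁰, p¹¹, p¹², p¹³, p¹⁴, p¹⁵, p¹⁶, p¹⁷, p¹⁸, p¹⁹, p²⁰, p²¹, p²²}.

Answer: {e, p, p², p³, p⁴, p⁵, p⁶, p⁷, p⁸, p⁹, p¹⁰, p¹¹, p¹², p¹³, p¹⁴, p¹⁵, p¹⁶, p¹⁷, p¹⁸, p¹⁹, p²⁰, p²¹, p²²}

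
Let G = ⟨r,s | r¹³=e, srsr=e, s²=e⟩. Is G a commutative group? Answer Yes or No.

r·s = rs but s·r = r¹²s, so r·s ≠ s·r and G is not abelian.

Answer: No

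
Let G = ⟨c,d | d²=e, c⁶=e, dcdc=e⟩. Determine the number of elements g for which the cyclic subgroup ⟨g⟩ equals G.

⟨g⟩ = G would require ord(g) = |G| = 12, but the maximum element order in G is 6 < 12. So G is not cyclic and no single element generates it: the count is 0.

Answer: 0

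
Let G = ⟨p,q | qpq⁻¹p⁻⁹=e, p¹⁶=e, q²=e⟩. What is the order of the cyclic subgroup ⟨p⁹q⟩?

|⟨p⁹q⟩| equals the order of p⁹q. Compute successive powers until reaching e:
  (p⁹q)¹ = p⁹q, (p⁹q)² = p¹⁰, (p⁹q)³ = p³q, (p⁹q)⁴ = p⁴, (p⁹q)⁵ = p¹³q, (p⁹q)⁶ = p¹⁴, (p⁹q)⁷ = p⁷q, (p⁹q)⁸ = p⁸, (p⁹q)⁹ = pq, (p⁹q)¹⁰ = p², (p⁹q)¹¹ = p¹¹q, (p⁹q)¹² = p¹², (p⁹q)¹³ = p⁵q, (p⁹q)¹⁴ = p⁶, (p⁹q)¹⁵ = p¹⁵q, (p⁹q)¹⁶ = e.
The smallest positive k with (p⁹q)ᵏ = e is 16, so |⟨p⁹q⟩| = 16.

Answer: 16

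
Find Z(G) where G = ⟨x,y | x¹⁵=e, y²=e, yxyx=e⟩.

An element z ∈ Z(G) iff z commutes with every generator.
For example e is central: e·x = x = x·e; e·y = y = y·e.
Whereas x ∉ Z(G) since x·y = xy ≠ x¹⁴y = y·x.
Checking each of the 30 elements this way gives Z(G) = {e}, of order 1.

Answer: {e}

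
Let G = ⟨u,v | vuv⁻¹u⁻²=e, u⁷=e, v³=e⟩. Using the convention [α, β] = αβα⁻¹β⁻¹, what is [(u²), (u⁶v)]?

[(u²), (u⁶v)] = (u²)·(u⁶v)·(u²)⁻¹·(u⁶v)⁻¹.
  (u²) · (u⁶v) = uv
  (uv) · (u⁵) = u⁴v
  (u⁴v) · (u⁴v²) = u⁵

Answer: u⁵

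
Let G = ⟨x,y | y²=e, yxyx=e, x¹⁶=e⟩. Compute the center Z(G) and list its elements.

An element z ∈ Z(G) iff z commutes with every generator.
For example x⁸ is central: (x⁸)·x = x⁹ = x·(x⁸); (x⁸)·y = x⁸y = y·(x⁸).
Whereas x ∉ Z(G) since x·y = xy ≠ x¹⁵y = y·x.
Checking each of the 32 elements this way gives Z(G) = {e, x⁸}, of order 2.

Answer: {e, x⁸}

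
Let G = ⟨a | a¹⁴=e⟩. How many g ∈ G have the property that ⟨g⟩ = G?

G is cyclic of order 14. An element generates G iff its order is 14, and a cyclic group of order 14 has exactly φ(14) = 6 such elements.

Answer: 6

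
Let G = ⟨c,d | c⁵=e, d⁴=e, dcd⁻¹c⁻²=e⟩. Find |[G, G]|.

G' = [G, G] is generated by all commutators. The generator-pair commutators are: [c, d] = c⁴.
The subgroup they normally generate is {e, c, c², c³, c⁴}, of order 5.
Check: |G/G'| = 20/5 = 4 is the order of the abelianisation.

Answer: 5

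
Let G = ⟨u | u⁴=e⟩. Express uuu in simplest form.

Multiply left to right, reducing at each step:
  u · u = u²
  (u²) · u = u³

Answer: u³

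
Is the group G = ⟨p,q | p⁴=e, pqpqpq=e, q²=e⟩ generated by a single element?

Every cyclic group is abelian. But p·q = pq while q·p = qp, so p·q ≠ q·p and G is not abelian. Hence G is not cyclic.

Answer: No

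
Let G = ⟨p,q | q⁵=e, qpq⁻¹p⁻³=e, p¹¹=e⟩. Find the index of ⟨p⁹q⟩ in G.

First find ord(p⁹q) by computing successive powers:
  (p⁹q)¹ = p⁹q, (p⁹q)² = p³q², (p⁹q)³ = p⁷q³, (p⁹q)⁴ = p⁸q⁴, (p⁹q)⁵ = e.
So |⟨p⁹q⟩| = ord(p⁹q) = 5. With |G| = 55, by Lagrange [G : ⟨p⁹q⟩] = 55/5 = 11.

Answer: 11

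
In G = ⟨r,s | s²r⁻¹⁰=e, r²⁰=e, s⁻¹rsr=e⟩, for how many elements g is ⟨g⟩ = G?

⟨g⟩ = G would require ord(g) = |G| = 40, but the maximum element order in G is 20 < 40. So G is not cyclic and no single element generates it: the count is 0.

Answer: 0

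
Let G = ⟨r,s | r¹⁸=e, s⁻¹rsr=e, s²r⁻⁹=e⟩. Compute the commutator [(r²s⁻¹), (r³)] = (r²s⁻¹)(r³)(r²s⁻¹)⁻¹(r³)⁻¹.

[(r²s⁻¹), (r³)] = (r²s⁻¹)·(r³)·(r²s⁻¹)⁻¹·(r³)⁻¹.
  (r²s⁻¹) · (r³) = r⁸s
  (r⁸s) · (r²s) = r¹⁵
  (r¹⁵) · (r¹⁵) = r¹²

Answer: r¹²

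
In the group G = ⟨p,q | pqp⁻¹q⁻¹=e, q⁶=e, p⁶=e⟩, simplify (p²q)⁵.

Compute successive powers of (p²q), reducing at each step:
  (p²q)²: (p²q) · p² = p⁴q;   (p⁴q) · q = p⁴q²
  (p²q)³: (p⁴q²) · p² = q²;   (q²) · q = q³
  (p²q)⁴: (q³) · p² = p²q³;   (p²q³) · q = p²q⁴
  (p²q)⁵: (p²q⁴) · p² = p⁴q⁴;   (p⁴q⁴) · q = p⁴q⁵

Answer: p⁴q⁵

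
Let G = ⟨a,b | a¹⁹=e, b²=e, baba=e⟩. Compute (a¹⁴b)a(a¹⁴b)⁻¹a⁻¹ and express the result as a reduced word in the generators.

[(a¹⁴b), a] = (a¹⁴b)·a·(a¹⁴b)⁻¹·a⁻¹.
  (a¹⁴b) · a = a¹³b
  (a¹³b) · (a¹⁴b) = a¹⁸
  (a¹⁸) · (a¹⁸) = a¹⁷

Answer: a¹⁷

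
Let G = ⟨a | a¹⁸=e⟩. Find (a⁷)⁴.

Compute successive powers of (a⁷), reducing at each step:
  (a⁷)²: (a⁷) · a⁷ = a¹⁴
  (a⁷)³: (a¹⁴) · a⁷ = a³
  (a⁷)⁴: (a³) · a⁷ = a¹⁰

Answer: a¹⁰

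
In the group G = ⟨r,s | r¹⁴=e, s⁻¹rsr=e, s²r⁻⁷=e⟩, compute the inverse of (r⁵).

The order of (r⁵) is 14 (smallest k with (r⁵)ᵏ = e), so (r⁵)⁻¹ = (r⁵)¹³ = r⁹.
Check: (r⁵) · (r⁹) → (r⁵) · r⁹ = e, giving e as required.

Answer: r⁹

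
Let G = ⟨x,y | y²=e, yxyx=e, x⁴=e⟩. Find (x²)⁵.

Compute successive powers of (x²), reducing at each step:
  (x²)²: (x²) · x² = e
  (x²)³: e · x² = x²
  (x²)⁴: (x²) · x² = e
  (x²)⁵: e · x² = x²

Answer: x²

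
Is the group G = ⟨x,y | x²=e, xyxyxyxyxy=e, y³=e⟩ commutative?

x·y = xy but y·x = yx, so x·y ≠ y·x and G is not abelian.

Answer: No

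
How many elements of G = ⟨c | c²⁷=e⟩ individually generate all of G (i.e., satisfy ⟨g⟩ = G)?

G is cyclic of order 27. An element generates G iff its order is 27, and a cyclic group of order 27 has exactly φ(27) = 18 such elements.

Answer: 18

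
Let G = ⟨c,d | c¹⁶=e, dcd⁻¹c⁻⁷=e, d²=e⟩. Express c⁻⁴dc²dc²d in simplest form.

Multiply left to right, reducing at each step:
  (c¹²) · d = c¹²d
  (c¹²d) · c² = c¹⁰d
  (c¹⁰d) · d = c¹⁰
  (c¹⁰) · c² = c¹²
  (c¹²) · d = c¹²d

Answer: c¹²d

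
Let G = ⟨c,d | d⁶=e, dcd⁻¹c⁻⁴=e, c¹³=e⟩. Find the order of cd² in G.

Compute successive powers until reaching e:
  (cd²)¹ = cd², (cd²)² = c⁴d⁴, (cd²)³ = e.
The smallest positive k with (cd²)ᵏ = e is 3.

Answer: 3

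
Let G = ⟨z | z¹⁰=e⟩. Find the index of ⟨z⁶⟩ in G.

First find ord(z⁶) by computing successive powers:
  (z⁶)¹ = z⁶, (z⁶)² = z², (z⁶)³ = z⁸, (z⁶)⁴ = z⁴, (z⁶)⁵ = e.
So |⟨z⁶⟩| = ord(z⁶) = 5. With |G| = 10, by Lagrange [G : ⟨z⁶⟩] = 10/5 = 2.

Answer: 2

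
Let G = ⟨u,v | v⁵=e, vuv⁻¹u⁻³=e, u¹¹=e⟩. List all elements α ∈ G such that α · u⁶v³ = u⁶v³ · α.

⟨u⁶v³⟩ ⊆ C_G(u⁶v³) since powers of u⁶v³ commute with u⁶v³; so |C_G(u⁶v³)| ≥ |⟨u⁶v³⟩| = 5.
By orbit–stabilizer, |C_G(u⁶v³)| = |G| / |conj. class of u⁶v³| = 55 / 11 = 5.
The 5 elements commuting with u⁶v³ are {e, u³v, uv², u⁶v³, u¹⁰v⁴}.

Answer: {e, u³v, uv², u⁶v³, u¹⁰v⁴}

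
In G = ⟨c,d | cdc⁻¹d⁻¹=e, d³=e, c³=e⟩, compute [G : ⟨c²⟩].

First find ord(c²) by computing successive powers:
  (c²)¹ = c², (c²)² = c, (c²)³ = e.
So |⟨c²⟩| = ord(c²) = 3. With |G| = 9, by Lagrange [G : ⟨c²⟩] = 9/3 = 3.

Answer: 3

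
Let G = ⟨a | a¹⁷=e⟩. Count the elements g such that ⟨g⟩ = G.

G is cyclic of order 17. An element generates G iff its order is 17, and a cyclic group of order 17 has exactly φ(17) = 16 such elements.

Answer: 16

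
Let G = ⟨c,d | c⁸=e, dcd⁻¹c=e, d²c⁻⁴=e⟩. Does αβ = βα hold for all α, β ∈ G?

c·d = cd but d·c = c³d⁻¹, so c·d ≠ d·c and G is not abelian.

Answer: No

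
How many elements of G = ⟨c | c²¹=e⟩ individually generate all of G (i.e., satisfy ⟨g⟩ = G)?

G is cyclic of order 21. An element generates G iff its order is 21, and a cyclic group of order 21 has exactly φ(21) = 12 such elements.

Answer: 12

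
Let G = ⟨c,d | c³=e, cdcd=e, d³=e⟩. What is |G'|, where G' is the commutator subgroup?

G' = [G, G] is generated by all commutators. The generator-pair commutators are: [c, d] = cd²c.
The subgroup they normally generate is {e, cd, c²d², cd²c}, of order 4.
Check: |G/G'| = 12/4 = 3 is the order of the abelianisation.

Answer: 4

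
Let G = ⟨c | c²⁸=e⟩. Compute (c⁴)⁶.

Compute successive powers of (c⁴), reducing at each step:
  (c⁴)²: (c⁴) · c⁴ = c⁸
  (c⁴)³: (c⁸) · c⁴ = c¹²
  (c⁴)⁴: (c¹²) · c⁴ = c¹⁶
  (c⁴)⁵: (c¹⁶) · c⁴ = c²⁰
  (c⁴)⁶: (c²⁰) · c⁴ = c²⁴

Answer: c²⁴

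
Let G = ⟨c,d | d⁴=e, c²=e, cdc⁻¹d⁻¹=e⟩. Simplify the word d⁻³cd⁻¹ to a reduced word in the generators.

Multiply left to right, reducing at each step:
  d · c = cd
  (cd) · d⁻¹ = c

Answer: c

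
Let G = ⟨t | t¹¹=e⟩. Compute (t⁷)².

Compute successive powers of (t⁷), reducing at each step:
  (t⁷)²: (t⁷) · t⁷ = t³

Answer: t³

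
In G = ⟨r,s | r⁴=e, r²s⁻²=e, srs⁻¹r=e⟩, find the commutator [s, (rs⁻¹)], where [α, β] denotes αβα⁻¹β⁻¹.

[s, (rs⁻¹)] = s·(rs⁻¹)·s⁻¹·(rs⁻¹)⁻¹.
  s · (rs⁻¹) = r³
  (r³) · (s⁻¹) = rs
  (rs) · (rs) = r²

Answer: r²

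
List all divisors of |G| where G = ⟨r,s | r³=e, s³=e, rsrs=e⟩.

|G| = 12 = 2² · 3. By Lagrange's theorem the order of any subgroup divides 12; the divisors of 12 are 1, 2, 3, 4, 6, 12.

Answer: 1, 2, 3, 4, 6, 12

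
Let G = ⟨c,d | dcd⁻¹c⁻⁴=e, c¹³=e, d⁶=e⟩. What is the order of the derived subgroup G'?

G' = [G, G] is generated by all commutators. The generator-pair commutators are: [c, d] = c¹⁰.
The subgroup they normally generate is {e, c, c², c³, c⁴, c⁵, c⁶, c⁷, c⁸, c⁹, c¹⁰, c¹¹, c¹²}, of order 13.
Check: |G/G'| = 78/13 = 6 is the order of the abelianisation.

Answer: 13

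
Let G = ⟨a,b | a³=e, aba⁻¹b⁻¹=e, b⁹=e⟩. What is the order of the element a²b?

Compute successive powers until reaching e:
  (a²b)¹ = a²b, (a²b)² = ab², (a²b)³ = b³, (a²b)⁴ = a²b⁴, (a²b)⁵ = ab⁵, (a²b)⁶ = b⁶, (a²b)⁷ = a²b⁷, (a²b)⁸ = ab⁸, (a²b)⁹ = e.
The smallest positive k with (a²b)ᵏ = e is 9.

Answer: 9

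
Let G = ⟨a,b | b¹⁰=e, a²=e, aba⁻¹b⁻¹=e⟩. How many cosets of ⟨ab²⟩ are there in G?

First find ord(ab²) by computing successive powers:
  (ab²)¹ = ab², (ab²)² = b⁴, (ab²)³ = ab⁶, (ab²)⁴ = b⁸, (ab²)⁵ = a, (ab²)⁶ = b², (ab²)⁷ = ab⁴, (ab²)⁸ = b⁶, (ab²)⁹ = ab⁸, (ab²)¹⁰ = e.
So |⟨ab²⟩| = ord(ab²) = 10. With |G| = 20, by Lagrange [G : ⟨ab²⟩] = 20/10 = 2.

Answer: 2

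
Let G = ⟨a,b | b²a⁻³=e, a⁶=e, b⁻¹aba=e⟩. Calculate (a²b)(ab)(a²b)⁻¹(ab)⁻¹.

[(a²b), (ab)] = (a²b)·(ab)·(a²b)⁻¹·(ab)⁻¹.
  (a²b) · (ab) = a⁴
  (a⁴) · (a²b⁻¹) = b⁻¹
  (b⁻¹) · (ab⁻¹) = a²

Answer: a²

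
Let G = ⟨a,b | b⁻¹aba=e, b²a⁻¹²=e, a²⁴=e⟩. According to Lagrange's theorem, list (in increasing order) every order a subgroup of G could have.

|G| = 48 = 2⁴ · 3. By Lagrange's theorem the order of any subgroup divides 48; the divisors of 48 are 1, 2, 3, 4, 6, 8, 12, 16, 24, 48.

Answer: 1, 2, 3, 4, 6, 8, 12, 16, 24, 48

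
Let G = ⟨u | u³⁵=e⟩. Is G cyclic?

|G| = 35. The element u has order 35 (its powers give 35 distinct elements), so ⟨u⟩ = G and G is cyclic.

Answer: Yes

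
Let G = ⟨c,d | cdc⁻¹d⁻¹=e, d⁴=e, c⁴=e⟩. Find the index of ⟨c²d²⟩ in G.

First find ord(c²d²) by computing successive powers:
  (c²d²)¹ = c²d², (c²d²)² = e.
So |⟨c²d²⟩| = ord(c²d²) = 2. With |G| = 16, by Lagrange [G : ⟨c²d²⟩] = 16/2 = 8.

Answer: 8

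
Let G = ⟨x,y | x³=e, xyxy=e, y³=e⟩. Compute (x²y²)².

Compute successive powers of (x²y²), reducing at each step:
  (x²y²)²: (x²y²) · x² = y;   y · y² = e

Answer: e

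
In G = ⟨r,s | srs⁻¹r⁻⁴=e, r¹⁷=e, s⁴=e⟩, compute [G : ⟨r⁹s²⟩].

First find ord(r⁹s²) by computing successive powers:
  (r⁹s²)¹ = r⁹s², (r⁹s²)² = e.
So |⟨r⁹s²⟩| = ord(r⁹s²) = 2. With |G| = 68, by Lagrange [G : ⟨r⁹s²⟩] = 68/2 = 34.

Answer: 34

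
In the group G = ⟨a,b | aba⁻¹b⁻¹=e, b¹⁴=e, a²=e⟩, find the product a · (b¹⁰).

Compute a · (b¹⁰) by multiplying left to right and reducing via the relations at each step:
  a · b¹⁰ = ab¹⁰

Answer: ab¹⁰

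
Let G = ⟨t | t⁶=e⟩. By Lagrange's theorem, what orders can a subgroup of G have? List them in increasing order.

|G| = 6 = 2 · 3. By Lagrange's theorem the order of any subgroup divides 6; the divisors of 6 are 1, 2, 3, 6.

Answer: 1, 2, 3, 6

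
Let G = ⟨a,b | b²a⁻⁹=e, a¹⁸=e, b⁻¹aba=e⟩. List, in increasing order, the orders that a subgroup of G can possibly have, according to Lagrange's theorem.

|G| = 36 = 2² · 3². By Lagrange's theorem the order of any subgroup divides 36; the divisors of 36 are 1, 2, 3, 4, 6, 9, 12, 18, 36.

Answer: 1, 2, 3, 4, 6, 9, 12, 18, 36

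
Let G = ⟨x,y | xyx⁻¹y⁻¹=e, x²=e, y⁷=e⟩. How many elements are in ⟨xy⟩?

|⟨xy⟩| equals the order of xy. Compute successive powers until reaching e:
  (xy)¹ = xy, (xy)² = y², (xy)³ = xy³, (xy)⁴ = y⁴, (xy)⁵ = xy⁵, (xy)⁶ = y⁶, (xy)⁷ = x, (xy)⁸ = y, (xy)⁹ = xy², (xy)¹⁰ = y³, (xy)¹¹ = xy⁴, (xy)¹² = y⁵, (xy)¹³ = xy⁶, (xy)¹⁴ = e.
The smallest positive k with (xy)ᵏ = e is 14, so |⟨xy⟩| = 14.

Answer: 14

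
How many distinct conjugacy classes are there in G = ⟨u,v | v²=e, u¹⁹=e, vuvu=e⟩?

The conjugacy classes (representative and size) are:
  [e] (size 1), [u¹⁸] (size 2), [u²] (size 2), [u¹⁶] (size 2), [u⁴] (size 2), [u¹⁴] (size 2), [u¹³] (size 2), [u¹²] (size 2), [u⁸] (size 2), [u⁹] (size 2), [v] (size 19).
Class equation: 1 + 2 + 2 + 2 + 2 + 2 + 2 + 2 + 2 + 2 + 19 = 38 = |G|. So G has 11 conjugacy classes.

Answer: 11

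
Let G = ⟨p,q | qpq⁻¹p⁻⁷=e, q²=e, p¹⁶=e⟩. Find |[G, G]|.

G' = [G, G] is generated by all commutators. The generator-pair commutators are: [p, q] = p¹⁰.
The subgroup they normally generate is {e, p², p⁴, p⁶, p⁸, p¹⁰, p¹², p¹⁴}, of order 8.
Check: |G/G'| = 32/8 = 4 is the order of the abelianisation.

Answer: 8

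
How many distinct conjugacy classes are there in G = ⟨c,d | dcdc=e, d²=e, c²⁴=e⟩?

The conjugacy classes (representative and size) are:
  [e] (size 1), [c²³] (size 2), [c²] (size 2), [c³] (size 2), [c²⁰] (size 2), [c¹⁹] (size 2), [c⁶] (size 2), [c⁷] (size 2), [c⁸] (size 2), [c⁹] (size 2), [c¹⁴] (size 2), [c¹¹] (size 2), [c¹²] (size 1), [c⁴d] (size 12), [c⁵d] (size 12).
Class equation: 1 + 2 + 2 + 2 + 2 + 2 + 2 + 2 + 2 + 2 + 2 + 2 + 1 + 12 + 12 = 48 = |G|. So G has 15 conjugacy classes.

Answer: 15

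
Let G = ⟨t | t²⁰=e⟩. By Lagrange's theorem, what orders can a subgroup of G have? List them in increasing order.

|G| = 20 = 2² · 5. By Lagrange's theorem the order of any subgroup divides 20; the divisors of 20 are 1, 2, 4, 5, 10, 20.

Answer: 1, 2, 4, 5, 10, 20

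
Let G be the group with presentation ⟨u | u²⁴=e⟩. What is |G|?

G is generated by a single element, so G is cyclic. The relator gives u²⁴ = e and no smaller power is forced to be e, so the 24 powers {e, u, u², u³, u⁴, u⁵, u⁶, u⁷, u⁸, u⁹, u²², u²³, u²¹, u²⁰, u¹², u¹³, u¹¹, u¹⁰, u¹⁴, u¹⁵, u¹⁶, u¹⁷, u¹⁸, u¹⁹} are distinct. Hence |G| = 24.

Answer: 24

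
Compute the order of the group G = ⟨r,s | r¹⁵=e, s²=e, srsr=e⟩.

Enumerate words in the generators, reducing via the relations: the distinct elements are
  {e, r, s, rs, r², r³, r⁴, r⁵, r⁶, r⁷, r⁸, r⁹, r²s, r³s, r¹², r¹³, r¹¹, r¹⁰, r¹⁴, r⁴s, r⁵s, r⁶s, r⁷s, r⁸s, r⁹s, r¹²s, r¹³s, r¹¹s, r¹⁰s, r¹⁴s}.
No further products give new elements, so |G| = 30.

Answer: 30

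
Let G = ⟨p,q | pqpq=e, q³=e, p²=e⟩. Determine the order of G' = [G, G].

G' = [G, G] is generated by all commutators. The generator-pair commutators are: [p, q] = q.
The subgroup they normally generate is {e, q, q²}, of order 3.
Check: |G/G'| = 6/3 = 2 is the order of the abelianisation.

Answer: 3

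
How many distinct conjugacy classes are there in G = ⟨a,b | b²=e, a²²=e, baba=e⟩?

The conjugacy classes (representative and size) are:
  [e] (size 1), [a] (size 2), [a²] (size 2), [a¹⁹] (size 2), [a⁴] (size 2), [a⁵] (size 2), [a⁶] (size 2), [a⁷] (size 2), [a⁸] (size 2), [a¹³] (size 2), [a¹⁰] (size 2), [a¹¹] (size 1), [a⁶b] (size 11), [ab] (size 11).
Class equation: 1 + 2 + 2 + 2 + 2 + 2 + 2 + 2 + 2 + 2 + 2 + 1 + 11 + 11 = 44 = |G|. So G has 14 conjugacy classes.

Answer: 14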